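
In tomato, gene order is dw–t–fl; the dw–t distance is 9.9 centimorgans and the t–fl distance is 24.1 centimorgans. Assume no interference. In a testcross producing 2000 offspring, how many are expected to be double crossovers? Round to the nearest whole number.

48

Map distances give recombination frequencies of 0.099 and 0.241 for the two intervals.
With no interference, expected double-crossover frequency = 0.099 × 0.241 = 0.02386.
Expected number = 0.02386 × 2000 = 47.72 ≈ 48.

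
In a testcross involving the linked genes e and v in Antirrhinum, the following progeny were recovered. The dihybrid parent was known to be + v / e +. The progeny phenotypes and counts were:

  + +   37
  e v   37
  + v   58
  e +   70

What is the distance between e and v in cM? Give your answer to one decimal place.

The recombinant classes are + + and e v: 37 + 37 = 74.
Recombination frequency = 74/202 = 0.3663 ≈ 36.6%, i.e. 36.6 cM.

36.6 cM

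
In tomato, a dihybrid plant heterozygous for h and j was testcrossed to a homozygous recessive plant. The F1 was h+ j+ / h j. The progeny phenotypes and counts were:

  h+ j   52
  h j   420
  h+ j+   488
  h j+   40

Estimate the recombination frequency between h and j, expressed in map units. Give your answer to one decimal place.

The recombinant classes are h+ j and h j+: 52 + 40 = 92.
Recombination frequency = 92/1000 = 0.0920 ≈ 9.2%, i.e. 9.2 map units.

9.2 map units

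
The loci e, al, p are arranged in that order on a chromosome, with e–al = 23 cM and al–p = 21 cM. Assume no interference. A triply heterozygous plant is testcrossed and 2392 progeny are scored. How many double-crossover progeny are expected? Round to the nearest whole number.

Map distances give recombination frequencies of 0.230 and 0.210 for the two intervals.
With no interference, expected double-crossover frequency = 0.230 × 0.210 = 0.04830.
Expected number = 0.04830 × 2392 = 115.53 ≈ 116.

116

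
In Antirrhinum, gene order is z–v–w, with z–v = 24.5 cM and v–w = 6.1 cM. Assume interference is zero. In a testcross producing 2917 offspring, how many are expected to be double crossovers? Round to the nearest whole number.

Map distances give recombination frequencies of 0.245 and 0.061 for the two intervals.
With no interference, expected double-crossover frequency = 0.245 × 0.061 = 0.01494.
Expected number = 0.01494 × 2917 = 43.59 ≈ 44.

44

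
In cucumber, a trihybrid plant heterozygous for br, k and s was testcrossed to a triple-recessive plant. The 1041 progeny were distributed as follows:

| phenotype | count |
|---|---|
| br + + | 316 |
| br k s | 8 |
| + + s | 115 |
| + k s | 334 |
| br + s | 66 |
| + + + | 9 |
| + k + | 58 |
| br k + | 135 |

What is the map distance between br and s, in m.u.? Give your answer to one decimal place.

The two most frequent reciprocal classes, + k s and br + +, are the parental types, so the F1 was + k s / br + +.
The two rarest classes, br k s and + + +, are the double crossovers. Comparing them with the parentals, only the br allele has switched, so br is the middle locus and the order is k – br – s.
Crossovers in the br–s interval produce the single-crossover classes + k + and br + s (58 + 66 = 124) plus the double crossovers (17).
RF(br–s) = (124 + 17) / 1041 = 141/1041 = 0.1354 → 13.5 m.u.

13.5 m.u.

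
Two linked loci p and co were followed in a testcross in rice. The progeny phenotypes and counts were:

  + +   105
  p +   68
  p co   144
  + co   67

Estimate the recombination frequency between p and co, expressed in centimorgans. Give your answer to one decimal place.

The two most frequent classes, + + (105) and p co (144), are the parental types, so the F1 was + + / p co.
The recombinant classes are + co and p +: 67 + 68 = 135.
Recombination frequency = 135/384 = 0.3516 ≈ 35.2%, i.e. 35.2 centimorgans.

35.2 centimorgans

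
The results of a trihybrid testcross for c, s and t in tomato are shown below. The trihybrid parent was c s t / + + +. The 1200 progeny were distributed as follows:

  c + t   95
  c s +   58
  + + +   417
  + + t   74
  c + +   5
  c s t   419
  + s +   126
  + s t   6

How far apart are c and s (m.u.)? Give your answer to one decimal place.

19.3 m.u.

The two rarest classes, + s t and c + +, are the double crossovers. Comparing them with the parentals, only the c allele has switched, so c is the middle locus and the order is s – c – t.
Crossovers in the s–c interval produce the single-crossover classes c + t and + s + (95 + 126 = 221) plus the double crossovers (11).
RF(s–c) = (221 + 11) / 1200 = 232/1200 = 0.1933 → 19.3 m.u.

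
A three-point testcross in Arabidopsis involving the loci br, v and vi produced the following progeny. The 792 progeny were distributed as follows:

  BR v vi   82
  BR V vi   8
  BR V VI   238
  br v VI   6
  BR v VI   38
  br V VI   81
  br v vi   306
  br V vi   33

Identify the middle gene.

The two most frequent reciprocal classes, br v vi and BR V VI, are the parental types, so the F1 was br v vi / BR V VI.
The two rarest classes, br v VI and BR V vi, are the double crossovers. Comparing them with the parentals, only the vi allele has switched, so vi is the middle locus and the order is br – vi – v.

vi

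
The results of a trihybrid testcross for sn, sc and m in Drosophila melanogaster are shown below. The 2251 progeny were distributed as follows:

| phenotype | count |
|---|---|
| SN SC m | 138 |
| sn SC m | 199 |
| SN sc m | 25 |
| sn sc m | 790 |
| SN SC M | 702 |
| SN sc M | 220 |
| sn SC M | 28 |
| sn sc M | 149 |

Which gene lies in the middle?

sn

The two most frequent reciprocal classes, SN SC M and sn sc m, are the parental types, so the F1 was SN SC M / sn sc m.
The two rarest classes, sn SC M and SN sc m, are the double crossovers. Comparing them with the parentals, only the sn allele has switched, so sn is the middle locus and the order is sc – sn – m.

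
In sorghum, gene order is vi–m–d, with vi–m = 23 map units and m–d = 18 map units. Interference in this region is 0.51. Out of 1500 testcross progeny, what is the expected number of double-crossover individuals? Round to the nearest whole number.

Map distances give recombination frequencies of 0.230 and 0.180 for the two intervals.
With interference 0.51 (so coincidence = 0.49), expected double-crossover frequency = 0.230 × 0.180 × 0.49 = 0.02029.
Expected number = 0.02029 × 1500 = 30.43 ≈ 30.

30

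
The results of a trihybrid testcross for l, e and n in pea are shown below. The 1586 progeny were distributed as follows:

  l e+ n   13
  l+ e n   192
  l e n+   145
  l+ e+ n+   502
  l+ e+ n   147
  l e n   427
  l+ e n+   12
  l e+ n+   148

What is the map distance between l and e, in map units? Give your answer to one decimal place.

The two most frequent reciprocal classes, l+ e+ n+ and l e n, are the parental types, so the F1 was l+ e+ n+ / l e n.
The two rarest classes, l+ e n+ and l e+ n, are the double crossovers. Comparing them with the parentals, only the e allele has switched, so e is the middle locus and the order is n – e – l.
Crossovers in the e–l interval produce the single-crossover classes l e+ n+ and l+ e n (148 + 192 = 340) plus the double crossovers (25).
RF(e–l) = (340 + 25) / 1586 = 365/1586 = 0.2301 → 23.0 map units.

23.0 map units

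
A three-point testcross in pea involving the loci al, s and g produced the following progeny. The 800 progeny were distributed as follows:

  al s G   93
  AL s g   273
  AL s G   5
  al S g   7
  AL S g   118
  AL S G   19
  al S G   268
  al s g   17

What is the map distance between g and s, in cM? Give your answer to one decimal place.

27.9 cM

The two most frequent reciprocal classes, AL s g and al S G, are the parental types, so the F1 was AL s g / al S G.
The two rarest classes, AL s G and al S g, are the double crossovers. Comparing them with the parentals, only the g allele has switched, so g is the middle locus and the order is al – g – s.
Crossovers in the g–s interval produce the single-crossover classes AL S g and al s G (118 + 93 = 211) plus the double crossovers (12).
RF(g–s) = (211 + 12) / 800 = 223/800 = 0.2787 → 27.9 cM.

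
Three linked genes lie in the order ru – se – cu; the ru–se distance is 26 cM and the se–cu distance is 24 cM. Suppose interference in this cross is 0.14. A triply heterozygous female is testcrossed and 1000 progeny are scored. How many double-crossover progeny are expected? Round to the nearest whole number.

Map distances give recombination frequencies of 0.260 and 0.240 for the two intervals.
With interference 0.14 (so coincidence = 0.86), expected double-crossover frequency = 0.260 × 0.240 × 0.86 = 0.05366.
Expected number = 0.05366 × 1000 = 53.66 ≈ 54.

54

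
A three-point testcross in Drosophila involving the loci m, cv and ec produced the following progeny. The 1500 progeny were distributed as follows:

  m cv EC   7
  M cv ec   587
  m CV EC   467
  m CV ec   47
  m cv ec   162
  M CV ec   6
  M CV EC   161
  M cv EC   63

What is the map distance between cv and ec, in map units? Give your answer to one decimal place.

The two most frequent reciprocal classes, M cv ec and m CV EC, are the parental types, so the F1 was M cv ec / m CV EC.
The two rarest classes, M CV ec and m cv EC, are the double crossovers. Comparing them with the parentals, only the cv allele has switched, so cv is the middle locus and the order is m – cv – ec.
Crossovers in the cv–ec interval produce the single-crossover classes M cv EC and m CV ec (63 + 47 = 110) plus the double crossovers (13).
RF(cv–ec) = (110 + 13) / 1500 = 123/1500 = 0.0820 → 8.2 map units.

8.2 map units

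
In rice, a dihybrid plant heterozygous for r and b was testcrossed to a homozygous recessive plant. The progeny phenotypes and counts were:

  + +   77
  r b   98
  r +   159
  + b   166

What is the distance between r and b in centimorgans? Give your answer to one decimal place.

35.0 centimorgans

The two most frequent classes, + b (166) and r + (159), are the parental types, so the F1 was + b / r +.
The recombinant classes are + + and r b: 77 + 98 = 175.
Recombination frequency = 175/500 = 0.3500 ≈ 35.0%, i.e. 35.0 centimorgans.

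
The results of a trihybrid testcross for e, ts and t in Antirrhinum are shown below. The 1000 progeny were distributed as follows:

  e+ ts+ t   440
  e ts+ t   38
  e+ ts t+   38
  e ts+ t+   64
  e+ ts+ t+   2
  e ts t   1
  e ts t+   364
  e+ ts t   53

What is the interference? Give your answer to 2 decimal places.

The two most frequent reciprocal classes, e ts t+ and e+ ts+ t, are the parental types, so the F1 was e ts t+ / e+ ts+ t.
The two rarest classes, e ts t and e+ ts+ t+, are the double crossovers. Comparing them with the parentals, only the t allele has switched, so t is the middle locus and the order is ts – t – e.
ts–t: (117 + 3)/1000 = 0.1200; t–e: (76 + 3)/1000 = 0.0790.
Expected DCO frequency = 0.1200 × 0.0790 ≈ 0.00948; observed = 3/1000 ≈ 0.00300.
Coefficient of coincidence = 0.00300/0.00948 ≈ 0.32; interference = 1 − 0.32 = 0.68.

0.68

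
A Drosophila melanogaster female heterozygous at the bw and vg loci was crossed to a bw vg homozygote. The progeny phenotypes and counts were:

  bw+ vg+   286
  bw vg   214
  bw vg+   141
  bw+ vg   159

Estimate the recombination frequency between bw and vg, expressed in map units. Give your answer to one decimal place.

The two most frequent classes, bw+ vg+ (286) and bw vg (214), are the parental types, so the F1 was bw+ vg+ / bw vg.
The recombinant classes are bw+ vg and bw vg+: 159 + 141 = 300.
Recombination frequency = 300/800 = 0.3750 ≈ 37.5%, i.e. 37.5 map units.

37.5 map units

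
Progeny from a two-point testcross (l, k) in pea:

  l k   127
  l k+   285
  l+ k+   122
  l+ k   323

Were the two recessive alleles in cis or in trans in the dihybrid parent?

trans

The two most frequent classes are l+ k (323) and l k+ (285); these are the parental (non-recombinant) types.
So the F1 carried l+ k on one chromosome and l k+ on the other — the recessive alleles are on opposite chromosomes (trans / repulsion).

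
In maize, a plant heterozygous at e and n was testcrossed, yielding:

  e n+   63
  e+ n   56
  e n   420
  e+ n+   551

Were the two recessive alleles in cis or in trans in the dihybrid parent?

cis

The two most frequent classes are e+ n+ (551) and e n (420); these are the parental (non-recombinant) types.
So the F1 carried e+ n+ on one chromosome and e n on the other — the recessive alleles are on the same chromosome (cis / coupling).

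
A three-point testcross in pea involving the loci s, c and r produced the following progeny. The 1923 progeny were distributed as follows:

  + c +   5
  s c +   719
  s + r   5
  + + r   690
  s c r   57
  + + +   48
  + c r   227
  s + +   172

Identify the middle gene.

s

The two most frequent reciprocal classes, s c + and + + r, are the parental types, so the F1 was s c + / + + r.
The two rarest classes, + c + and s + r, are the double crossovers. Comparing them with the parentals, only the s allele has switched, so s is the middle locus and the order is c – s – r.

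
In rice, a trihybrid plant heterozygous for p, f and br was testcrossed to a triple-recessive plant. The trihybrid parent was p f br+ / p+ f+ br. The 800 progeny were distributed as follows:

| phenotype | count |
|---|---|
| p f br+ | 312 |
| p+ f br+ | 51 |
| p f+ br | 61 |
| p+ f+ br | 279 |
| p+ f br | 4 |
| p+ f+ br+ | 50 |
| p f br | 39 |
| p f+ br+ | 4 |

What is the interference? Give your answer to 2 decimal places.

The two rarest classes, p f+ br+ and p+ f br, are the double crossovers. Comparing them with the parentals, only the f allele has switched, so f is the middle locus and the order is p – f – br.
p–f: (112 + 8)/800 = 0.1500; f–br: (89 + 8)/800 = 0.1212.
Expected DCO frequency = 0.1500 × 0.1212 ≈ 0.01818; observed = 8/800 ≈ 0.01000.
Coefficient of coincidence = 0.01000/0.01818 ≈ 0.55; interference = 1 − 0.55 = 0.45.

0.45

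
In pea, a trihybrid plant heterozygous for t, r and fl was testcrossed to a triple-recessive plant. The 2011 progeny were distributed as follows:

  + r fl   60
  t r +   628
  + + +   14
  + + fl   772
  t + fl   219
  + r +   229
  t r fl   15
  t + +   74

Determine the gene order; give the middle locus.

The two most frequent reciprocal classes, t r + and + + fl, are the parental types, so the F1 was t r + / + + fl.
The two rarest classes, t r fl and + + +, are the double crossovers. Comparing them with the parentals, only the fl allele has switched, so fl is the middle locus and the order is r – fl – t.

fl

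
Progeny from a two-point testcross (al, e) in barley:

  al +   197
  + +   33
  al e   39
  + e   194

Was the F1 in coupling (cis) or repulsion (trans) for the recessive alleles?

The two most frequent classes are + e (194) and al + (197); these are the parental (non-recombinant) types.
So the F1 carried + e on one chromosome and al + on the other — the recessive alleles are on opposite chromosomes (trans / repulsion).

trans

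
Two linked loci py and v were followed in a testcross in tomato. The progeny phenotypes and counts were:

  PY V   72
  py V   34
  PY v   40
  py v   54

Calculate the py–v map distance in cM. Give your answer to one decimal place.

The two most frequent classes, PY V (72) and py v (54), are the parental types, so the F1 was PY V / py v.
The recombinant classes are PY v and py V: 40 + 34 = 74.
Recombination frequency = 74/200 = 0.3700 ≈ 37.0%, i.e. 37.0 cM.

37.0 cM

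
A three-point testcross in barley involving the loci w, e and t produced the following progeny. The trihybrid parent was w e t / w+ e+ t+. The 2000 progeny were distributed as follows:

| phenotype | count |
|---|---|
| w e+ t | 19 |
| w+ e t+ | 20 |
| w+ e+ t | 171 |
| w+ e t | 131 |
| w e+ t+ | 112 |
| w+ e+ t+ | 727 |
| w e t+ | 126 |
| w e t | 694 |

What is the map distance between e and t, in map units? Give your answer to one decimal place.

16.8 map units

The two rarest classes, w e+ t and w+ e t+, are the double crossovers. Comparing them with the parentals, only the e allele has switched, so e is the middle locus and the order is w – e – t.
Crossovers in the e–t interval produce the single-crossover classes w e t+ and w+ e+ t (126 + 171 = 297) plus the double crossovers (39).
RF(e–t) = (297 + 39) / 2000 = 336/2000 = 0.1680 → 16.8 map units.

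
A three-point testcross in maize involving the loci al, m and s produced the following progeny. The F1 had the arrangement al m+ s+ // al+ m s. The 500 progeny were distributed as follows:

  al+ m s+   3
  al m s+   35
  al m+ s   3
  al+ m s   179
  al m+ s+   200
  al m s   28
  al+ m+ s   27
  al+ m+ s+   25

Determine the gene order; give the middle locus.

s

The two rarest classes, al m+ s and al+ m s+, are the double crossovers. Comparing them with the parentals, only the s allele has switched, so s is the middle locus and the order is al – s – m.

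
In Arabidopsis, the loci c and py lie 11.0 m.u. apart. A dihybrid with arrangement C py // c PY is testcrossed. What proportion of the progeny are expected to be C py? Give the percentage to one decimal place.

A map distance of 11.0 m.u. corresponds to a recombination frequency of 0.110.
The F1 is C py / c PY, so C py is a parental gamete class with expected frequency (1 − r)/2 = 0.890/2 = 0.4450.
That is 0.4450 = 44.5% of the progeny.

44.5%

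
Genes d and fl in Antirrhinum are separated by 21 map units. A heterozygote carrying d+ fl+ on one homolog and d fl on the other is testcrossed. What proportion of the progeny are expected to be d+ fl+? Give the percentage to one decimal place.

A map distance of 21 map units corresponds to a recombination frequency of 0.210.
The F1 is d+ fl+ / d fl, so d+ fl+ is a parental gamete class with expected frequency (1 − r)/2 = 0.790/2 = 0.3950.
That is 0.3950 = 39.5% of the progeny.

39.5%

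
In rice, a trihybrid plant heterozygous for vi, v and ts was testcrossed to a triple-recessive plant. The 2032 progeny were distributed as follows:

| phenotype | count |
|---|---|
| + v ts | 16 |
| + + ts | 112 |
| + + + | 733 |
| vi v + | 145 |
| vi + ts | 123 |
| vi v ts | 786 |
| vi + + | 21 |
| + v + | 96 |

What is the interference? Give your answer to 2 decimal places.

0.00

The two most frequent reciprocal classes, + + + and vi v ts, are the parental types, so the F1 was + + + / vi v ts.
The two rarest classes, vi + + and + v ts, are the double crossovers. Comparing them with the parentals, only the vi allele has switched, so vi is the middle locus and the order is ts – vi – v.
ts–vi: (257 + 37)/2032 = 0.1447; vi–v: (219 + 37)/2032 = 0.1260.
Expected DCO frequency = 0.1447 × 0.1260 ≈ 0.01823; observed = 37/2032 ≈ 0.01821.
Coefficient of coincidence = 0.01821/0.01823 ≈ 1.00; interference = 1 − 1.00 = 0.00.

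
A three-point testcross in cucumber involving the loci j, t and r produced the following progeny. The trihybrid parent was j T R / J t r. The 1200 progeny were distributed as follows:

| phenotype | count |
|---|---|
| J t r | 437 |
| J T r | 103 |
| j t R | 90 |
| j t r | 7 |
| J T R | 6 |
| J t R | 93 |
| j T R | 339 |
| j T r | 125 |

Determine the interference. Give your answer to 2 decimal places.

The two rarest classes, J T R and j t r, are the double crossovers. Comparing them with the parentals, only the j allele has switched, so j is the middle locus and the order is r – j – t.
r–j: (218 + 13)/1200 = 0.1925; j–t: (193 + 13)/1200 = 0.1717.
Expected DCO frequency = 0.1925 × 0.1717 ≈ 0.03305; observed = 13/1200 ≈ 0.01083.
Coefficient of coincidence = 0.01083/0.03305 ≈ 0.33; interference = 1 − 0.33 = 0.67.

0.67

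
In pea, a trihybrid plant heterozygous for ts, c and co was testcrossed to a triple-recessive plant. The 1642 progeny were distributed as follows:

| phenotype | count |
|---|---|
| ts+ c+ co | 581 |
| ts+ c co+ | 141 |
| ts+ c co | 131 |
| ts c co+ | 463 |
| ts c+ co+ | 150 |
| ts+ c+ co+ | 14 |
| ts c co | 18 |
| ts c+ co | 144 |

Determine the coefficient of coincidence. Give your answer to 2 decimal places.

0.53

The two most frequent reciprocal classes, ts c co+ and ts+ c+ co, are the parental types, so the F1 was ts c co+ / ts+ c+ co.
The two rarest classes, ts c co and ts+ c+ co+, are the double crossovers. Comparing them with the parentals, only the co allele has switched, so co is the middle locus and the order is c – co – ts.
c–co: (281 + 32)/1642 = 0.1906; co–ts: (285 + 32)/1642 = 0.1931.
Expected DCO frequency = 0.1906 × 0.1931 ≈ 0.03680; observed = 32/1642 ≈ 0.01949.
Coefficient of coincidence = 0.01949/0.03680 ≈ 0.53.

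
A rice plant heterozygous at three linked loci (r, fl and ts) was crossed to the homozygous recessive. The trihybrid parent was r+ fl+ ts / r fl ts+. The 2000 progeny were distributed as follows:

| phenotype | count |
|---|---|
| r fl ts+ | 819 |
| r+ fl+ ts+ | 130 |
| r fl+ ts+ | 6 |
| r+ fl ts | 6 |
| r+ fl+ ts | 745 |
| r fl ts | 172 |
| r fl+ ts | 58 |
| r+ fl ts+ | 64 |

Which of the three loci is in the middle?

The two rarest classes, r+ fl ts and r fl+ ts+, are the double crossovers. Comparing them with the parentals, only the fl allele has switched, so fl is the middle locus and the order is r – fl – ts.

fl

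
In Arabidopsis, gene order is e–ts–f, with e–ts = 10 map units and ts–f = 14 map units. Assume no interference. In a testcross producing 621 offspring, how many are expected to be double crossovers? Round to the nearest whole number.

Map distances give recombination frequencies of 0.100 and 0.140 for the two intervals.
With no interference, expected double-crossover frequency = 0.100 × 0.140 = 0.01400.
Expected number = 0.01400 × 621 = 8.69 ≈ 9.

9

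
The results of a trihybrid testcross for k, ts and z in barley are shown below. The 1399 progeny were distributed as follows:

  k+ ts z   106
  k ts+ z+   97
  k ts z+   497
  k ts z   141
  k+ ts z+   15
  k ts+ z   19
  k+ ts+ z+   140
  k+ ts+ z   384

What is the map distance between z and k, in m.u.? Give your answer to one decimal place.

The two most frequent reciprocal classes, k+ ts+ z and k ts z+, are the parental types, so the F1 was k+ ts+ z / k ts z+.
The two rarest classes, k ts+ z and k+ ts z+, are the double crossovers. Comparing them with the parentals, only the k allele has switched, so k is the middle locus and the order is ts – k – z.
Crossovers in the k–z interval produce the single-crossover classes k+ ts+ z+ and k ts z (140 + 141 = 281) plus the double crossovers (34).
RF(k–z) = (281 + 34) / 1399 = 315/1399 = 0.2252 → 22.5 m.u.

22.5 m.u.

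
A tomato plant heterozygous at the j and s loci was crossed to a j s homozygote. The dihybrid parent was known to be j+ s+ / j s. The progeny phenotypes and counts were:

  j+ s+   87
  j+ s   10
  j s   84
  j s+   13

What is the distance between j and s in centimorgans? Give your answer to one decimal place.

The recombinant classes are j+ s and j s+: 10 + 13 = 23.
Recombination frequency = 23/194 = 0.1186 ≈ 11.9%, i.e. 11.9 centimorgans.

11.9 centimorgans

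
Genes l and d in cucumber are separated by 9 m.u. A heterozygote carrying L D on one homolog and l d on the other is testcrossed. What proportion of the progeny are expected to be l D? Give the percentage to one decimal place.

4.5%

A map distance of 9 m.u. corresponds to a recombination frequency of 0.090.
The F1 is L D / l d, so l D is a recombinant gamete class with expected frequency r/2 = 0.090/2 = 0.0450.
That is 0.0450 = 4.5% of the progeny.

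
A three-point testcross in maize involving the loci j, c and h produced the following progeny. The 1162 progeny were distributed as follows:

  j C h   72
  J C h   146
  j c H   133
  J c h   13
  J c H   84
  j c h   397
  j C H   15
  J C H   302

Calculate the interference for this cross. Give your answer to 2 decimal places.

0.42

The two most frequent reciprocal classes, J C H and j c h, are the parental types, so the F1 was J C H / j c h.
The two rarest classes, j C H and J c h, are the double crossovers. Comparing them with the parentals, only the j allele has switched, so j is the middle locus and the order is c – j – h.
c–j: (156 + 28)/1162 = 0.1583; j–h: (279 + 28)/1162 = 0.2642.
Expected DCO frequency = 0.1583 × 0.2642 ≈ 0.04182; observed = 28/1162 ≈ 0.02410.
Coefficient of coincidence = 0.02410/0.04182 ≈ 0.58; interference = 1 − 0.58 = 0.42.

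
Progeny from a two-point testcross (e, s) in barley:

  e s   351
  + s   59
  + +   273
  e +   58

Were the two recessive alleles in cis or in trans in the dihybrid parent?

cis

The two most frequent classes are + + (273) and e s (351); these are the parental (non-recombinant) types.
So the F1 carried + + on one chromosome and e s on the other — the recessive alleles are on the same chromosome (cis / coupling).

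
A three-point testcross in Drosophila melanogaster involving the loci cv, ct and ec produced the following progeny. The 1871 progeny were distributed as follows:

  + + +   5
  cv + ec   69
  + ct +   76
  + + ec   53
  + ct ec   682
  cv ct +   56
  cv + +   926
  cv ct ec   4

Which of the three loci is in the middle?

cv

The two most frequent reciprocal classes, + ct ec and cv + +, are the parental types, so the F1 was + ct ec / cv + +.
The two rarest classes, cv ct ec and + + +, are the double crossovers. Comparing them with the parentals, only the cv allele has switched, so cv is the middle locus and the order is ec – cv – ct.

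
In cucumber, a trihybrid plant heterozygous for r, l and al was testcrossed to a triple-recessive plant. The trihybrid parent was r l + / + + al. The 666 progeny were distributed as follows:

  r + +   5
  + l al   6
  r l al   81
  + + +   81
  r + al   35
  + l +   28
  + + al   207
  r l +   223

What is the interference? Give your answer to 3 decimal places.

0.428

The two rarest classes, r + + and + l al, are the double crossovers. Comparing them with the parentals, only the l allele has switched, so l is the middle locus and the order is r – l – al.
r–l: (63 + 11)/666 = 0.1111; l–al: (162 + 11)/666 = 0.2598.
Expected DCO frequency = 0.1111 × 0.2598 ≈ 0.02886; observed = 11/666 ≈ 0.01652.
Coefficient of coincidence = 0.01652/0.02886 ≈ 0.572; interference = 1 − 0.572 = 0.428.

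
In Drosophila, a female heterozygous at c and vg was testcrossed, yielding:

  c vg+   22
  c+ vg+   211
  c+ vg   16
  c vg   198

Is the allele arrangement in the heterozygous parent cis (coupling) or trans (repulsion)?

The two most frequent classes are c+ vg+ (211) and c vg (198); these are the parental (non-recombinant) types.
So the F1 carried c+ vg+ on one chromosome and c vg on the other — the recessive alleles are on the same chromosome (cis / coupling).

cis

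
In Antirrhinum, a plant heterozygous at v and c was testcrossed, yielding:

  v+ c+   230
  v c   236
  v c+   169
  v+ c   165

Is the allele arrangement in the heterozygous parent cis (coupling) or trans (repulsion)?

The two most frequent classes are v+ c+ (230) and v c (236); these are the parental (non-recombinant) types.
So the F1 carried v+ c+ on one chromosome and v c on the other — the recessive alleles are on the same chromosome (cis / coupling).

cis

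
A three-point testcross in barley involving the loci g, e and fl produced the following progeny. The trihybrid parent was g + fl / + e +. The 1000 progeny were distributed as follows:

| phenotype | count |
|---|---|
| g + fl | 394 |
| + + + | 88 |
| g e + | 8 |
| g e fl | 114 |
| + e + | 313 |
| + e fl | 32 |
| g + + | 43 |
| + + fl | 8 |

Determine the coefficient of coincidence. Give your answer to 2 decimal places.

The two rarest classes, + + fl and g e +, are the double crossovers. Comparing them with the parentals, only the g allele has switched, so g is the middle locus and the order is e – g – fl.
e–g: (202 + 16)/1000 = 0.2180; g–fl: (75 + 16)/1000 = 0.0910.
Expected DCO frequency = 0.2180 × 0.0910 ≈ 0.01984; observed = 16/1000 ≈ 0.01600.
Coefficient of coincidence = 0.01600/0.01984 ≈ 0.81.

0.81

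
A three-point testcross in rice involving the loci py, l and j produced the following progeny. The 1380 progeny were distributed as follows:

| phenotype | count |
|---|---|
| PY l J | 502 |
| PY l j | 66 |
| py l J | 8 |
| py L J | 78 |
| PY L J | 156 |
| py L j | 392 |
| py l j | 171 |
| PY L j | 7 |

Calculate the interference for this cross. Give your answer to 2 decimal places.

The two most frequent reciprocal classes, PY l J and py L j, are the parental types, so the F1 was PY l J / py L j.
The two rarest classes, py l J and PY L j, are the double crossovers. Comparing them with the parentals, only the py allele has switched, so py is the middle locus and the order is j – py – l.
j–py: (144 + 15)/1380 = 0.1152; py–l: (327 + 15)/1380 = 0.2478.
Expected DCO frequency = 0.1152 × 0.2478 ≈ 0.02855; observed = 15/1380 ≈ 0.01087.
Coefficient of coincidence = 0.01087/0.02855 ≈ 0.38; interference = 1 − 0.38 = 0.62.

0.62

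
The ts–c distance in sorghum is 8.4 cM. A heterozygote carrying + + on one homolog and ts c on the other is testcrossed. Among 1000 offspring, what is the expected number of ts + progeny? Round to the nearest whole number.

A map distance of 8.4 cM corresponds to a recombination frequency of 0.084.
The F1 is + + / ts c, so ts + is a recombinant gamete class with expected frequency r/2 = 0.084/2 = 0.0420.
Expected number = 0.0420 × 1000 = 42.00 ≈ 42.

42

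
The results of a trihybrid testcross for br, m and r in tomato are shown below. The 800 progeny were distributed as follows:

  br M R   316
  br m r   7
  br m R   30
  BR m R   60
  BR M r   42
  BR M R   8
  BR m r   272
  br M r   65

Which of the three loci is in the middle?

br

The two most frequent reciprocal classes, br M R and BR m r, are the parental types, so the F1 was br M R / BR m r.
The two rarest classes, BR M R and br m r, are the double crossovers. Comparing them with the parentals, only the br allele has switched, so br is the middle locus and the order is r – br – m.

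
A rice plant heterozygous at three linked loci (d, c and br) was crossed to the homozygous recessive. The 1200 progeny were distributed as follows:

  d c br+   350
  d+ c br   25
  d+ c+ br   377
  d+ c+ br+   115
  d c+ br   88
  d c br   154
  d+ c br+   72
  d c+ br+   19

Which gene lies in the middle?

The two most frequent reciprocal classes, d c br+ and d+ c+ br, are the parental types, so the F1 was d c br+ / d+ c+ br.
The two rarest classes, d c+ br+ and d+ c br, are the double crossovers. Comparing them with the parentals, only the c allele has switched, so c is the middle locus and the order is d – c – br.

c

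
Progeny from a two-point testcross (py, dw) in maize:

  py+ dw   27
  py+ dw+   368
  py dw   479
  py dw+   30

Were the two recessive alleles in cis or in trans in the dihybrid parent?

cis

The two most frequent classes are py+ dw+ (368) and py dw (479); these are the parental (non-recombinant) types.
So the F1 carried py+ dw+ on one chromosome and py dw on the other — the recessive alleles are on the same chromosome (cis / coupling).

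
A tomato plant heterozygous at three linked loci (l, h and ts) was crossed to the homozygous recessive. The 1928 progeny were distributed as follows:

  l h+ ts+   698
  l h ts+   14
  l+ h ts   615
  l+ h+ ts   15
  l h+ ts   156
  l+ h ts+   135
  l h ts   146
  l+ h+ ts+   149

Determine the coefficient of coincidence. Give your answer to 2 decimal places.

0.54

The two most frequent reciprocal classes, l h+ ts+ and l+ h ts, are the parental types, so the F1 was l h+ ts+ / l+ h ts.
The two rarest classes, l h ts+ and l+ h+ ts, are the double crossovers. Comparing them with the parentals, only the h allele has switched, so h is the middle locus and the order is ts – h – l.
ts–h: (291 + 29)/1928 = 0.1660; h–l: (295 + 29)/1928 = 0.1680.
Expected DCO frequency = 0.1660 × 0.1680 ≈ 0.02789; observed = 29/1928 ≈ 0.01504.
Coefficient of coincidence = 0.01504/0.02789 ≈ 0.54.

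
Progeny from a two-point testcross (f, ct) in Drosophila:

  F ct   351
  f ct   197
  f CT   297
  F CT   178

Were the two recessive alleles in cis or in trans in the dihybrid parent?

trans

The two most frequent classes are F ct (351) and f CT (297); these are the parental (non-recombinant) types.
So the F1 carried F ct on one chromosome and f CT on the other — the recessive alleles are on opposite chromosomes (trans / repulsion).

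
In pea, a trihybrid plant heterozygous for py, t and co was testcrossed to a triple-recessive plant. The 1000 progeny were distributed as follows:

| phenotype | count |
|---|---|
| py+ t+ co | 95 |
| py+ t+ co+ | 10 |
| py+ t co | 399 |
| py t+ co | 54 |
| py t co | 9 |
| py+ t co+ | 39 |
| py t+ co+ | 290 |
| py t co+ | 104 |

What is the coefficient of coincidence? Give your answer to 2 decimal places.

0.78

The two most frequent reciprocal classes, py t+ co+ and py+ t co, are the parental types, so the F1 was py t+ co+ / py+ t co.
The two rarest classes, py+ t+ co+ and py t co, are the double crossovers. Comparing them with the parentals, only the py allele has switched, so py is the middle locus and the order is co – py – t.
co–py: (93 + 19)/1000 = 0.1120; py–t: (199 + 19)/1000 = 0.2180.
Expected DCO frequency = 0.1120 × 0.2180 ≈ 0.02442; observed = 19/1000 ≈ 0.01900.
Coefficient of coincidence = 0.01900/0.02442 ≈ 0.78.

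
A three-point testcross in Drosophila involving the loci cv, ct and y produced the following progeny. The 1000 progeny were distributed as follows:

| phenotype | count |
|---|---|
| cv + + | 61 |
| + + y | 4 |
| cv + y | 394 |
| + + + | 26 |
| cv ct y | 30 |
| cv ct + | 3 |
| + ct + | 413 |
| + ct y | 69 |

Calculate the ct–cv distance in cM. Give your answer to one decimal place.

6.3 cM

The two most frequent reciprocal classes, cv + y and + ct +, are the parental types, so the F1 was cv + y / + ct +.
The two rarest classes, + + y and cv ct +, are the double crossovers. Comparing them with the parentals, only the cv allele has switched, so cv is the middle locus and the order is y – cv – ct.
Crossovers in the cv–ct interval produce the single-crossover classes cv ct y and + + + (30 + 26 = 56) plus the double crossovers (7).
RF(cv–ct) = (56 + 7) / 1000 = 63/1000 = 0.0630 → 6.3 cM.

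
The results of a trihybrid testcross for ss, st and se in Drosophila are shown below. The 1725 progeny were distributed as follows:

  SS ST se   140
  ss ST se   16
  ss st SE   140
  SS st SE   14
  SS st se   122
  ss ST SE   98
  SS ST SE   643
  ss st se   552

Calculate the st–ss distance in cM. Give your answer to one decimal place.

The two most frequent reciprocal classes, ss st se and SS ST SE, are the parental types, so the F1 was ss st se / SS ST SE.
The two rarest classes, ss ST se and SS st SE, are the double crossovers. Comparing them with the parentals, only the st allele has switched, so st is the middle locus and the order is se – st – ss.
Crossovers in the st–ss interval produce the single-crossover classes SS st se and ss ST SE (122 + 98 = 220) plus the double crossovers (30).
RF(st–ss) = (220 + 30) / 1725 = 250/1725 = 0.1449 → 14.5 cM.

14.5 cM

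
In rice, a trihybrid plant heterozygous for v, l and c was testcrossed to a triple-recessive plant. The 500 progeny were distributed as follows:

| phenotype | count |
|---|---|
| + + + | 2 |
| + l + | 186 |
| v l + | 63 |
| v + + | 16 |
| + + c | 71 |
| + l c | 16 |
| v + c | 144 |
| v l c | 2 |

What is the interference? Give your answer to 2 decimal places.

0.60

The two most frequent reciprocal classes, + l + and v + c, are the parental types, so the F1 was + l + / v + c.
The two rarest classes, + + + and v l c, are the double crossovers. Comparing them with the parentals, only the l allele has switched, so l is the middle locus and the order is v – l – c.
v–l: (134 + 4)/500 = 0.2760; l–c: (32 + 4)/500 = 0.0720.
Expected DCO frequency = 0.2760 × 0.0720 ≈ 0.01987; observed = 4/500 ≈ 0.00800.
Coefficient of coincidence = 0.00800/0.01987 ≈ 0.40; interference = 1 − 0.40 = 0.60.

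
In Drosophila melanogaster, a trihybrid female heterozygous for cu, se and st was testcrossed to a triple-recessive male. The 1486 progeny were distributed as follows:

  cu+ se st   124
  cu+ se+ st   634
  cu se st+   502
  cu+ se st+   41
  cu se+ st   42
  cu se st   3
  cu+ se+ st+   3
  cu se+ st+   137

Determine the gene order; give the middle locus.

st

The two most frequent reciprocal classes, cu se st+ and cu+ se+ st, are the parental types, so the F1 was cu se st+ / cu+ se+ st.
The two rarest classes, cu se st and cu+ se+ st+, are the double crossovers. Comparing them with the parentals, only the st allele has switched, so st is the middle locus and the order is se – st – cu.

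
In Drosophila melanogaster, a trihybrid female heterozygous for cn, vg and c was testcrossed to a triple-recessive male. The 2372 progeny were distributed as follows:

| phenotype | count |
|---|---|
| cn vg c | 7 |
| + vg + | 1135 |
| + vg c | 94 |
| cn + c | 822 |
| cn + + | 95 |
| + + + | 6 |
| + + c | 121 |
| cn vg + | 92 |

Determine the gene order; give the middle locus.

The two most frequent reciprocal classes, + vg + and cn + c, are the parental types, so the F1 was + vg + / cn + c.
The two rarest classes, + + + and cn vg c, are the double crossovers. Comparing them with the parentals, only the vg allele has switched, so vg is the middle locus and the order is cn – vg – c.

vg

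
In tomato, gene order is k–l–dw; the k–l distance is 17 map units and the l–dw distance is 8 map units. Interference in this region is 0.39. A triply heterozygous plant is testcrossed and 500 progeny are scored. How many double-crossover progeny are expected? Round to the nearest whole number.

Map distances give recombination frequencies of 0.170 and 0.080 for the two intervals.
With interference 0.39 (so coincidence = 0.61), expected double-crossover frequency = 0.170 × 0.080 × 0.61 = 0.00830.
Expected number = 0.00830 × 500 = 4.15 ≈ 4.

4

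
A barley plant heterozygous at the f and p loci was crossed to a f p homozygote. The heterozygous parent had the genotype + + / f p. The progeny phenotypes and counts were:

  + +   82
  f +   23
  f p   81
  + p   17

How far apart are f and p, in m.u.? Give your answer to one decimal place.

The recombinant classes are + p and f +: 17 + 23 = 40.
Recombination frequency = 40/203 = 0.1970 ≈ 19.7%, i.e. 19.7 m.u.

19.7 m.u.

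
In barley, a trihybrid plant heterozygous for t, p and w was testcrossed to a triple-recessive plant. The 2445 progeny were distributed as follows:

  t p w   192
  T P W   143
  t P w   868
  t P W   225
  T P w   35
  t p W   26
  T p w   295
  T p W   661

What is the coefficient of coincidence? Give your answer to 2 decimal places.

0.65

The two most frequent reciprocal classes, T p W and t P w, are the parental types, so the F1 was T p W / t P w.
The two rarest classes, t p W and T P w, are the double crossovers. Comparing them with the parentals, only the t allele has switched, so t is the middle locus and the order is w – t – p.
w–t: (520 + 61)/2445 = 0.2376; t–p: (335 + 61)/2445 = 0.1620.
Expected DCO frequency = 0.2376 × 0.1620 ≈ 0.03849; observed = 61/2445 ≈ 0.02495.
Coefficient of coincidence = 0.02495/0.03849 ≈ 0.65.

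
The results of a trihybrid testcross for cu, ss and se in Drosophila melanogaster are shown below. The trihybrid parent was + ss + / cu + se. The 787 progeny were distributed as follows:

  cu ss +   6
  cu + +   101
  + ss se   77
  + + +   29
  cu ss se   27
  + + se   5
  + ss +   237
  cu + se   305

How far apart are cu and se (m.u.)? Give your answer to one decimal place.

The two rarest classes, cu ss + and + + se, are the double crossovers. Comparing them with the parentals, only the cu allele has switched, so cu is the middle locus and the order is ss – cu – se.
Crossovers in the cu–se interval produce the single-crossover classes + ss se and cu + + (77 + 101 = 178) plus the double crossovers (11).
RF(cu–se) = (178 + 11) / 787 = 189/787 = 0.2402 → 24.0 m.u.

24.0 m.u.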